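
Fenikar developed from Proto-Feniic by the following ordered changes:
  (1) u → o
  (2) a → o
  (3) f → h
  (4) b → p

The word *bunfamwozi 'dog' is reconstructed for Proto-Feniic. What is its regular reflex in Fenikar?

ponhomwozi

Fenikar: *bunfamwozi
  bunfamwozi → bonfamwozi   [vowel merger]
  bonfamwozi → bonfomwozi   [vowel merger]
  bonfomwozi → bonhomwozi   [unconditioned shift]
  bonhomwozi → ponhomwozi   [unconditioned shift]
  giving Fenikar ponhomwozi.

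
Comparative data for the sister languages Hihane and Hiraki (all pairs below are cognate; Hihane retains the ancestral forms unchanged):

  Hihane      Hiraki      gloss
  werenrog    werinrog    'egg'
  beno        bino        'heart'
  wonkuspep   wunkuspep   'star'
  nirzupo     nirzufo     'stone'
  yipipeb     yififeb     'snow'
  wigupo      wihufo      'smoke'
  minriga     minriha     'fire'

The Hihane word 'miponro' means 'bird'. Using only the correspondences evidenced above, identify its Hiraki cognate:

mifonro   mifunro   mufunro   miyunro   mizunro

mifunro

nirzupo ~ nirzufo, wigupo ~ wihufo — Hihane p corresponds to Hiraki f between vowels (before a back vowel).
wonkuspep ~ wunkuspep — Hihane o corresponds to Hiraki u after a consonant, before a nasal.
Applying these to Hihane 'miponro':
  miponro → mifonro   (p→f between vowels (before a back vowel))
  mifonro → mifunro   (o→u after a consonant, before a nasal)
So the Hiraki cognate is 'mifunro'.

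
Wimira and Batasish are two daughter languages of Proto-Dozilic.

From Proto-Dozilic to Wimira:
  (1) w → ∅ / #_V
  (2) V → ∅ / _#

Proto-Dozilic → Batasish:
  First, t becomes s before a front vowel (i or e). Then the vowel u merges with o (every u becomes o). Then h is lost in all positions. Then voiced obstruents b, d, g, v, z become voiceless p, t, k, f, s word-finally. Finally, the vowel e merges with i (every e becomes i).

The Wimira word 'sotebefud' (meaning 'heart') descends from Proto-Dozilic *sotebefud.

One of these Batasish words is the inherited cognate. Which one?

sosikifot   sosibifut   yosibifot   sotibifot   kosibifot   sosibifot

Batasish: *sotebefud > sosebefud > sosebefod > sosebefot > sosibifot  (by palatalisation, vowel merger, final devoicing, vowel merger)
Only 'sosibifot' matches the regular Batasish development of *sotebefud.

sosibifot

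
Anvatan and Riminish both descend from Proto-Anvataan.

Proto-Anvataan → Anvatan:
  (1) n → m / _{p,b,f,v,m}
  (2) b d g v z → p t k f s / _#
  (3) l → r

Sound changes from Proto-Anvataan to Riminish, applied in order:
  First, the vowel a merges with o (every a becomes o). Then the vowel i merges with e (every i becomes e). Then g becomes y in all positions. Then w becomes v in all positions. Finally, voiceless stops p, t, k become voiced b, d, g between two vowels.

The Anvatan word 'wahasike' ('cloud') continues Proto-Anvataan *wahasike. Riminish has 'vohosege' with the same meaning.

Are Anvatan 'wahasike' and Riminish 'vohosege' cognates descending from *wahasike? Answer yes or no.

Derive the expected Riminish reflex of *wahasike:
Riminish: *wahasike
  wahasike → wohosike   [vowel merger]
  wohosike → wohoseke   [vowel merger]
  wohoseke (rule 3 does not apply)
  wohoseke → vohoseke   [unconditioned shift]
  vohoseke → vohosege   [intervocalic voicing]
  giving Riminish vohosege.
Riminish 'vohosege' matches the regular reflex exactly, so the pair is cognate.

yes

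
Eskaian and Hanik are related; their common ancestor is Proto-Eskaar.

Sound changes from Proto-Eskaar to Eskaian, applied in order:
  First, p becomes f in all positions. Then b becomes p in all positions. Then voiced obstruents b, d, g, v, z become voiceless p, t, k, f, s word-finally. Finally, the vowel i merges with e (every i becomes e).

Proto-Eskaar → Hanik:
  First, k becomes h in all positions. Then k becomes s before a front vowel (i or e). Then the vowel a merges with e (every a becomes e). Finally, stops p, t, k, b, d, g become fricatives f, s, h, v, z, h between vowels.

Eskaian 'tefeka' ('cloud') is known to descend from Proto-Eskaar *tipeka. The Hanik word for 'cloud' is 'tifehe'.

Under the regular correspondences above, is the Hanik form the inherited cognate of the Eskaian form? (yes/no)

Derive the expected Hanik reflex of *tipeka:
Hanik: *tipeka
  tipeka → tipeha   [unconditioned shift]
  tipeha (rule 2 does not apply)
  tipeha → tipehe   [vowel merger]
  tipehe → tifehe   [intervocalic lenition]
  giving Hanik tifehe.
Hanik 'tifehe' matches the regular reflex exactly, so the pair is cognate.

yes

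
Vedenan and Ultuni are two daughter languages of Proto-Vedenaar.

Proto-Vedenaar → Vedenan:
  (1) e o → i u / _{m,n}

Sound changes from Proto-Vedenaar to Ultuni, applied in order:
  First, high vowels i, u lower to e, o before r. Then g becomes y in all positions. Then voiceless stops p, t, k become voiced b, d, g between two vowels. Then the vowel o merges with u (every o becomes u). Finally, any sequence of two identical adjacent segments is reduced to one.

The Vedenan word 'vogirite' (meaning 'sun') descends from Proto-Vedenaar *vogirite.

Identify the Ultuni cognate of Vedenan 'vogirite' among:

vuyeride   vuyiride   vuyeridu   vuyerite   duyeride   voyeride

vuyeride

Ultuni: *vogirite > vogerite > voyerite > voyeride > vuyeride  (by pre-rhotic lowering, unconditioned shift, intervocalic voicing, vowel merger)
Among the options, 'vuyeride' alone shows every Ultuni change applied in order.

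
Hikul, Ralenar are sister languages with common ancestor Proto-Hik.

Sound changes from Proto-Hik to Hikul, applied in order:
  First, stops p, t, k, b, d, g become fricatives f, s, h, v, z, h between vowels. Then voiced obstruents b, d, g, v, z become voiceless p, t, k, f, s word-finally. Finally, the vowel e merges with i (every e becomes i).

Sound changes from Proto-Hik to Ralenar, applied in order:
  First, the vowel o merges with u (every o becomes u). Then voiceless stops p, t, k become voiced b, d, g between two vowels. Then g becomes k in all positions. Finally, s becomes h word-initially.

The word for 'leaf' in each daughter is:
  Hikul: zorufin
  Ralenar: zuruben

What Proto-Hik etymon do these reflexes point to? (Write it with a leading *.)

*zorupen

Position 6: Hikul has i, Ralenar has e. Ralenar preserves e here (none of its changes turn any other segment into e), so the proto-segment is *e.
Position 2: Hikul has o, Ralenar has u. Hikul preserves o here (none of its changes turn any other segment into o), so the proto-segment is *o.
Position 5: Hikul has f, Ralenar has b. Taking the neighbouring segments as reconstructed: Hikul f could go back to *p or *f; Ralenar b could go back to *p or *b — the one source consistent with every daughter is *p.
The remaining positions agree across the daughters. Check the candidate against every language:
Hikul: *zorupen > zorufen > zorufin  (by intervocalic lenition, vowel merger)
Ralenar: *zorupen
  zorupen → zurupen   [vowel merger]
  zurupen → zuruben   [intervocalic voicing]
  zuruben (rule 3 does not apply)
  zuruben (rule 4 does not apply)
  giving Ralenar zuruben.
Only *zorupen yields all of Hikul zorufin, Ralenar zuruben.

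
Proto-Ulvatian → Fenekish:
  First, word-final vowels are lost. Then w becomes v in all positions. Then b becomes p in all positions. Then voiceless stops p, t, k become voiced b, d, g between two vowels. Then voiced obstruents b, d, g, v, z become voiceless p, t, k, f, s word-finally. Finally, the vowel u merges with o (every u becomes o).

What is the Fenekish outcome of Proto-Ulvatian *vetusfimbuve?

vedosfimpof

Fenekish: *vetusfimbuve
  vetusfimbuve → vetusfimbuv   [apocope]
  vetusfimbuv (rule 2 does not apply)
  vetusfimbuv → vetusfimpuv   [unconditioned shift]
  vetusfimpuv → vedusfimpuv   [intervocalic voicing]
  vedusfimpuv → vedusfimpuf   [final devoicing]
  vedusfimpuf → vedosfimpof   [vowel merger]
  giving Fenekish vedosfimpof.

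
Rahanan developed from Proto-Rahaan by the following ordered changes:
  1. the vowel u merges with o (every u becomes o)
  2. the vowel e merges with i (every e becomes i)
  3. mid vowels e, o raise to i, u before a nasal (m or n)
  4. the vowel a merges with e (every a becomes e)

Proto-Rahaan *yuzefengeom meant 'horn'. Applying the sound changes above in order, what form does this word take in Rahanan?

yozifingium

Rahanan: start from *yuzefengeom.
  rule 1 (vowel merger): yuzefengeom → yozefengeom
  rule 2 (vowel merger): yozefengeom → yozifingiom
  rule 3 (pre-nasal raising): yozifingiom → yozifingium
  rule 4: no change — yozifingium
  ⇒ Rahanan yozifingium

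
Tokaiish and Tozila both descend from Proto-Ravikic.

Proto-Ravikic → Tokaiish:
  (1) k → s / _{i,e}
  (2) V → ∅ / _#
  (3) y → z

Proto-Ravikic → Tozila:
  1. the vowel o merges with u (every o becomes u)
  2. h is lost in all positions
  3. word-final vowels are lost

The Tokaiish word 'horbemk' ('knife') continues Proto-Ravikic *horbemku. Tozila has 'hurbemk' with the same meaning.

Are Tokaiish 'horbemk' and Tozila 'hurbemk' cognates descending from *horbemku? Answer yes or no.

no

Derive the expected Tozila reflex of *horbemku:
Tozila: *horbemku > hurbemku > urbemku > urbemk  (by vowel merger, h-loss, apocope)
The regular Tozila reflex would be 'urbemk', but the attested form is 'hurbemk'. The correspondence is irregular, so they are not cognates (the Tozila form has a different source).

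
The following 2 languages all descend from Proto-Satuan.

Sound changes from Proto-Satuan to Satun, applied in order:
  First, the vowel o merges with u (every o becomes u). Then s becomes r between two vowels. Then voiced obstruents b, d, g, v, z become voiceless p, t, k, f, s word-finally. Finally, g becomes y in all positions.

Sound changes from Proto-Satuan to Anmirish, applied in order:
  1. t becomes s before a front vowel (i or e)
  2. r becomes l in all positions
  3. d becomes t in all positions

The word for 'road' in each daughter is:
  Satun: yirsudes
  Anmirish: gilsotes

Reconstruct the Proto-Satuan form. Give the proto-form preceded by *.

Position 6: Satun has d, Anmirish has t. Satun preserves d here (none of its changes turn any other segment into d), so the proto-segment is *d.
Position 3: Satun has r, Anmirish has l. Taking the neighbouring segments as reconstructed: Satun r can only go back to *r; Anmirish l could go back to *l or *r — the one source consistent with every daughter is *r.
Continuing position by position gives *girsodes; check it forward:
Satun: start from *girsodes.
  rule 1 (vowel merger): girsodes → girsudes
  rule 2: no change — girsudes
  rule 3: no change — girsudes
  rule 4 (unconditioned shift): girsudes → yirsudes
  ⇒ Satun yirsudes
Anmirish: *girsodes > gilsodes > gilsotes  (by unconditioned shift, unconditioned shift)
Only *girsodes yields all of Satun yirsudes, Anmirish gilsotes.

*girsodes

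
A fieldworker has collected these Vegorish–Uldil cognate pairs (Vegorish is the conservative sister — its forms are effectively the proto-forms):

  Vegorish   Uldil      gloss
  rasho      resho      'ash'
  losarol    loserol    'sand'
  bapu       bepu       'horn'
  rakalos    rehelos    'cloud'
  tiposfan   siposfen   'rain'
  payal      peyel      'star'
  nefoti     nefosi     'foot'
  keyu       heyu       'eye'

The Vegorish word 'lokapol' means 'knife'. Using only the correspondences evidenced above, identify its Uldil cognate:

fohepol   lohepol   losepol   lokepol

rakalos ~ rehelos — Vegorish k corresponds to Uldil h between vowels (before a back vowel).
bapu ~ bepu — Vegorish a corresponds to Uldil e after a consonant, before a labial obstruent.
Applying these to Vegorish 'lokapol':
  lokapol → lohapol   (k→h between vowels (before a back vowel))
  lohapol → lohepol   (a→e after a consonant, before a labial obstruent)
So the Uldil cognate is 'lohepol'.

lohepol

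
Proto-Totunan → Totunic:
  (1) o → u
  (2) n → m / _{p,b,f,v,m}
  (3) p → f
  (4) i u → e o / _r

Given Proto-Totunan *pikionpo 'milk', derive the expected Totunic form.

fikiumfu

Totunic: *pikionpo
  pikionpo → pikiunpu   [vowel merger]
  pikiunpu → pikiumpu   [nasal place assimilation]
  pikiumpu → fikiumfu   [unconditioned shift]
  fikiumfu (rule 4 does not apply)
  giving Totunic fikiumfu.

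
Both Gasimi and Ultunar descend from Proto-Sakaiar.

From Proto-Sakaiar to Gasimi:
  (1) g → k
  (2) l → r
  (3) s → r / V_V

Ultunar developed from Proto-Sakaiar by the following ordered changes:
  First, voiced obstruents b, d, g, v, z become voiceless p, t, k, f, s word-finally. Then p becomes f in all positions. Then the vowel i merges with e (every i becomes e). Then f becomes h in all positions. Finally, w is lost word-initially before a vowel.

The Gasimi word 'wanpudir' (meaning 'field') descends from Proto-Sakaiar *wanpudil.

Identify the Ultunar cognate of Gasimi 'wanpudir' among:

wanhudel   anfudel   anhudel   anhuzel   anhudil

anhudel

Ultunar: start from *wanpudil.
  rule 1: no change — wanpudil
  rule 2 (unconditioned shift): wanpudil → wanfudil
  rule 3 (vowel merger): wanfudil → wanfudel
  rule 4 (unconditioned shift): wanfudel → wanhudel
  rule 5 (glide loss): wanhudel → anhudel
  ⇒ Ultunar anhudel
Only 'anhudel' matches the regular Ultunar development of *wanpudil.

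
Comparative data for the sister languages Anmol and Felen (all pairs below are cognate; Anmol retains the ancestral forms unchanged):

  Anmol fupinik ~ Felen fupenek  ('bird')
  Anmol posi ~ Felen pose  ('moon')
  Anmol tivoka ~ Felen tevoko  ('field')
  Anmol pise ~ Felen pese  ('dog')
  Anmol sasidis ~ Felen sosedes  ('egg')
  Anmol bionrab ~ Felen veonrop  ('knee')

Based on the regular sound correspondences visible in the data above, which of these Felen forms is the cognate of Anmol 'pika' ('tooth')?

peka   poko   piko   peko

fupinik ~ fupenek, pise ~ pese — Anmol i corresponds to Felen e after a consonant, before a consonant other than r, m, n, p, b, f, v.
tivoka ~ tevoko — Anmol a corresponds to Felen o word-finally.
Applying these to Anmol 'pika':
  pika → peka   (i→e after a consonant, before a consonant other than r, m, n, p, b, f, v)
  peka → peko   (a→o word-finally)
So the Felen cognate is 'peko'.

peko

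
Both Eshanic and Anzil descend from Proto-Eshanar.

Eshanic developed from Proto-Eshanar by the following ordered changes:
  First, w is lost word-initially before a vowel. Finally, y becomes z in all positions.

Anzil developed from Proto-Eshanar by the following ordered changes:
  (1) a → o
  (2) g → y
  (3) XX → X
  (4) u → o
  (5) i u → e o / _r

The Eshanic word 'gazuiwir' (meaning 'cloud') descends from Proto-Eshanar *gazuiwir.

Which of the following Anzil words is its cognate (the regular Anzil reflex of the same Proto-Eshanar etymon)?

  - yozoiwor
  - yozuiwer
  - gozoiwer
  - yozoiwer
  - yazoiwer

Anzil: start from *gazuiwir.
  rule 1 (vowel merger): gazuiwir → gozuiwir
  rule 2 (unconditioned shift): gozuiwir → yozuiwir
  rule 3: no change — yozuiwir
  rule 4 (vowel merger): yozuiwir → yozoiwir
  rule 5 (pre-rhotic lowering): yozoiwir → yozoiwer
  ⇒ Anzil yozoiwer
Only 'yozoiwer' matches the regular Anzil development of *gazuiwir.

yozoiwer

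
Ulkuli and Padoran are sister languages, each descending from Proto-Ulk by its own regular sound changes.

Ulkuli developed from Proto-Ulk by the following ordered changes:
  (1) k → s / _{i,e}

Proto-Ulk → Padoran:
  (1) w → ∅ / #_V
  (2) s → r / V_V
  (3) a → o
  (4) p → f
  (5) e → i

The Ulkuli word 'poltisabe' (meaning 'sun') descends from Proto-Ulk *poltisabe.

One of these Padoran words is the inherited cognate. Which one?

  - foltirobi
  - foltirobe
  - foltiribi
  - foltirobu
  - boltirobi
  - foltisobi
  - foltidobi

foltirobi

Padoran: *poltisabe > poltirabe > poltirobe > foltirobe > foltirobi  (by rhotacism, vowel merger, unconditioned shift, vowel merger)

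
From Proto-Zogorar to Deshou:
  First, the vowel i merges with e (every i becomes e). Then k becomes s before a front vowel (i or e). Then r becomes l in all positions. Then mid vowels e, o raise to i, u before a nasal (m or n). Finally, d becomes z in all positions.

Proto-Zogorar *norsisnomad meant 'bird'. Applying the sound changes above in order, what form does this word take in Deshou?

Deshou: *norsisnomad > norsesnomad > nolsesnomad > nolsesnumad > nolsesnumaz  (by vowel merger, unconditioned shift, pre-nasal raising, unconditioned shift)

nolsesnumaz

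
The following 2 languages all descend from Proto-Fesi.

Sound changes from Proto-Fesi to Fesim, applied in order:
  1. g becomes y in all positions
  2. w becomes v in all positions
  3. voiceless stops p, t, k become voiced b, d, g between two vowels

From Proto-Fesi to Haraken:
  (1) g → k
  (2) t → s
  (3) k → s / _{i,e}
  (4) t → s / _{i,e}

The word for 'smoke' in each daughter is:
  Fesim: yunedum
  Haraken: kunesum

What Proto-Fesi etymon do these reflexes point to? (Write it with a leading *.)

*gunetum

Position 1: Fesim has y, Haraken has k. Taking the neighbouring segments as reconstructed: Fesim y could go back to *g or *y; Haraken k could go back to *k or *g — the one source consistent with every daughter is *g.
Position 5: Fesim has d, Haraken has s. Taking the neighbouring segments as reconstructed: Fesim d could go back to *t or *d; Haraken s could go back to *t or *s — the one source consistent with every daughter is *t.
The remaining positions agree across the daughters. Check the candidate against every language:
Fesim: *gunetum
  gunetum → yunetum   [unconditioned shift]
  yunetum (rule 2 does not apply)
  yunetum → yunedum   [intervocalic voicing]
  giving Fesim yunedum.
Haraken: start from *gunetum.
  rule 1 (unconditioned shift): gunetum → kunetum
  rule 2 (unconditioned shift): kunetum → kunesum
  rule 3: no change — kunesum
  rule 4: no change — kunesum
  ⇒ Haraken kunesum
*gunetum is the unique common source.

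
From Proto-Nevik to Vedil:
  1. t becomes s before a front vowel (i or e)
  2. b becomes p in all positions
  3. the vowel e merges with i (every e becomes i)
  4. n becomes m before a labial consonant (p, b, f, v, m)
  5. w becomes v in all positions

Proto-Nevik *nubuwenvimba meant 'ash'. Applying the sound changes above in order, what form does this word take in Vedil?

nupuvimvimpa

Vedil: start from *nubuwenvimba.
  rule 1: no change — nubuwenvimba
  rule 2 (unconditioned shift): nubuwenvimba → nupuwenvimpa
  rule 3 (vowel merger): nupuwenvimpa → nupuwinvimpa
  rule 4 (nasal place assimilation): nupuwinvimpa → nupuwimvimpa
  rule 5 (unconditioned shift): nupuwimvimpa → nupuvimvimpa
  ⇒ Vedil nupuvimvimpa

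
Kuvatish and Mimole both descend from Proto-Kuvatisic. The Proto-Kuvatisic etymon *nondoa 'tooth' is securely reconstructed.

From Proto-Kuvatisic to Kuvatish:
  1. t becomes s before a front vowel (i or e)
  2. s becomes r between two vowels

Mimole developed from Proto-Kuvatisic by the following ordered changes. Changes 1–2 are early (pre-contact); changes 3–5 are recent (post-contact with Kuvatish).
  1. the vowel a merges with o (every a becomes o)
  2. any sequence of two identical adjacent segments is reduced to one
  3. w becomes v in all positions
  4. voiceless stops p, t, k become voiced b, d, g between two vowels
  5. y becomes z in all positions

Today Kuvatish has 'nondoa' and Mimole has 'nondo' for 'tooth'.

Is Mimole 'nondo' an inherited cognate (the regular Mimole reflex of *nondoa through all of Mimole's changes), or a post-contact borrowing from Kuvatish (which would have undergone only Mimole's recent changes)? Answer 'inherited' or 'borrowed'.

inherited

If inherited, *nondoa would pass through all of Mimole's changes:
Mimole: *nondoa
  nondoa → nondoo   [vowel merger]
  nondoo → nondo   [degemination]
  nondo (rule 3 does not apply)
  nondo (rule 4 does not apply)
  nondo (rule 5 does not apply)
  giving Mimole nondo.
If borrowed from Kuvatish 'nondoa' after the early changes, it would undergo only the recent ones:
  rule 3 (unconditioned shift): no change (nondoa)
  rule 4 (intervocalic voicing): no change (nondoa)
  rule 5 (unconditioned shift): no change (nondoa)
  ⇒ as a loan: nondoa
Mimole 'nondo' matches the inherited outcome exactly, so it is an inherited cognate, not a loan.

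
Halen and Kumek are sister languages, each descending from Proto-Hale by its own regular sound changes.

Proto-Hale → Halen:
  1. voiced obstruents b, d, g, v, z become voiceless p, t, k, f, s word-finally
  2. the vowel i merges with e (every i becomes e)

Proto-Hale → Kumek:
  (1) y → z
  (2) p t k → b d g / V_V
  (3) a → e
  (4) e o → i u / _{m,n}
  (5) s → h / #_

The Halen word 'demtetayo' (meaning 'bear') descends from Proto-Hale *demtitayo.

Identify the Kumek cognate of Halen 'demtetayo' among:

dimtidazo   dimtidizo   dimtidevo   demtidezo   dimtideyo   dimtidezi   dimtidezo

Kumek: *demtitayo > demtitazo > demtidazo > demtidezo > dimtidezo  (by unconditioned shift, intervocalic voicing, vowel merger, pre-nasal raising)
Only 'dimtidezo' matches the regular Kumek development of *demtitayo.

dimtidezo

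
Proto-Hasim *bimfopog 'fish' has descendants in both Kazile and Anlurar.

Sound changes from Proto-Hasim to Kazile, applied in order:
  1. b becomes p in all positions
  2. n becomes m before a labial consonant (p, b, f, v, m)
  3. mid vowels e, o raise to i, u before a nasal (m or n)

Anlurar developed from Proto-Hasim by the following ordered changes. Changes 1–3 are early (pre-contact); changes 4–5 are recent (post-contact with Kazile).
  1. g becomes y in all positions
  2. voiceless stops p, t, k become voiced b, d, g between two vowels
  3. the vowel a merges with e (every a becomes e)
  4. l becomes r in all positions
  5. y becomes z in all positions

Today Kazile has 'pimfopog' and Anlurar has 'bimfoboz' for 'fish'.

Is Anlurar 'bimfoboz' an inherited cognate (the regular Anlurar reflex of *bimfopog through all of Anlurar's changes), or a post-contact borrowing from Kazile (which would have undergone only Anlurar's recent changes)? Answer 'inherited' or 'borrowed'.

inherited

If inherited, *bimfopog would pass through all of Anlurar's changes:
Anlurar: *bimfopog > bimfopoy > bimfoboy > bimfoboz  (by unconditioned shift, intervocalic voicing, unconditioned shift)
If borrowed from Kazile 'pimfopog' after the early changes, it would undergo only the recent ones:
  rule 4 (unconditioned shift): no change (pimfopog)
  rule 5 (unconditioned shift): no change (pimfopog)
  ⇒ as a loan: pimfopog
Anlurar 'bimfoboz' matches the inherited outcome exactly, so it is an inherited cognate, not a loan.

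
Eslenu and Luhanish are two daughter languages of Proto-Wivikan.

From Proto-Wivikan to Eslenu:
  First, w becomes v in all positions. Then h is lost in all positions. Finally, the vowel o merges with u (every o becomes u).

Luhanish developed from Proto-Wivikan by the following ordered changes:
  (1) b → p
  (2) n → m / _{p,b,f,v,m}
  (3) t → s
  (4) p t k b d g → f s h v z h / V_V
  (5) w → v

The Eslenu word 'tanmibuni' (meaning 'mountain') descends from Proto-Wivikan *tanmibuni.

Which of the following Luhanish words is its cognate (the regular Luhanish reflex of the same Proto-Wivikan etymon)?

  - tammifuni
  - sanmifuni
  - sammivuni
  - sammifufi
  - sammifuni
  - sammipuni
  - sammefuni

Luhanish: *tanmibuni
  tanmibuni → tanmipuni   [unconditioned shift]
  tanmipuni → tammipuni   [nasal place assimilation]
  tammipuni → sammipuni   [unconditioned shift]
  sammipuni → sammifuni   [intervocalic lenition]
  sammifuni (rule 5 does not apply)
  giving Luhanish sammifuni.
The other candidates each miss or misapply at least one Luhanish change.

sammifuni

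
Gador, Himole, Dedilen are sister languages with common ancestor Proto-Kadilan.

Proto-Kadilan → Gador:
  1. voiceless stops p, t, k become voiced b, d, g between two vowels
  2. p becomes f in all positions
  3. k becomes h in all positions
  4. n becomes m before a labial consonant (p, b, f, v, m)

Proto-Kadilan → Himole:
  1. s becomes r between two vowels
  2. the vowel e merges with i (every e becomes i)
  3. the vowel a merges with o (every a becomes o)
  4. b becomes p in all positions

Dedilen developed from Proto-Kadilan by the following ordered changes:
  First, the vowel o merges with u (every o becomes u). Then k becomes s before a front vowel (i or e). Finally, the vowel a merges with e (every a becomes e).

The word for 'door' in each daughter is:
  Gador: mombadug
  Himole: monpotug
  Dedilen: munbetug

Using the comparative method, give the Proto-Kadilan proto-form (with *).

*monbatug

Position 6: Gador has d, Himole has t, Dedilen has t. Himole preserves t here (none of its changes turn any other segment into t), so the proto-segment is *t.
Position 3: Gador has m, Himole has n, Dedilen has n. Himole preserves n here (none of its changes turn any other segment into n), so the proto-segment is *n.
Position 5: Gador has a, Himole has o, Dedilen has e. Gador preserves a here (none of its changes turn any other segment into a), so the proto-segment is *a.
This points to *monbatug. Verify forward in each daughter:
Gador: *monbatug
  monbatug → monbadug   [intervocalic voicing]
  monbadug (rule 2 does not apply)
  monbadug (rule 3 does not apply)
  monbadug → mombadug   [nasal place assimilation]
  giving Gador mombadug.
Himole: start from *monbatug.
  rule 1: no change — monbatug
  rule 2: no change — monbatug
  rule 3 (vowel merger): monbatug → monbotug
  rule 4 (unconditioned shift): monbotug → monpotug
  ⇒ Himole monpotug
Dedilen: start from *monbatug.
  rule 1 (vowel merger): monbatug → munbatug
  rule 2: no change — munbatug
  rule 3 (vowel merger): munbatug → munbetug
  ⇒ Dedilen munbetug
Only *monbatug yields all of Gador mombadug, Himole monpotug, Dedilen munbetug.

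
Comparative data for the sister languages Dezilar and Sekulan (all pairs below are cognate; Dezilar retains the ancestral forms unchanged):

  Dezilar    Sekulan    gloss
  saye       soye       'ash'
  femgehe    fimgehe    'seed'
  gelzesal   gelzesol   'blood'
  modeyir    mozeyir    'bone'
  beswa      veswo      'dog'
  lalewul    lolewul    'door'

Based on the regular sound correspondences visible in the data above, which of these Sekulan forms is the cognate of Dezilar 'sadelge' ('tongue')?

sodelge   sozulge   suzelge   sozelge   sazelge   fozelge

saye ~ soye, gelzesal ~ gelzesol — Dezilar a corresponds to Sekulan o after a consonant, before a consonant other than r, m, n, p, b, f, v.
modeyir ~ mozeyir — Dezilar d corresponds to Sekulan z between vowels (before a front vowel).
Applying these to Dezilar 'sadelge':
  sadelge → sodelge   (a→o after a consonant, before a consonant other than r, m, n, p, b, f, v)
  sodelge → sozelge   (d→z between vowels (before a front vowel))
So the Sekulan cognate is 'sozelge'.

sozelge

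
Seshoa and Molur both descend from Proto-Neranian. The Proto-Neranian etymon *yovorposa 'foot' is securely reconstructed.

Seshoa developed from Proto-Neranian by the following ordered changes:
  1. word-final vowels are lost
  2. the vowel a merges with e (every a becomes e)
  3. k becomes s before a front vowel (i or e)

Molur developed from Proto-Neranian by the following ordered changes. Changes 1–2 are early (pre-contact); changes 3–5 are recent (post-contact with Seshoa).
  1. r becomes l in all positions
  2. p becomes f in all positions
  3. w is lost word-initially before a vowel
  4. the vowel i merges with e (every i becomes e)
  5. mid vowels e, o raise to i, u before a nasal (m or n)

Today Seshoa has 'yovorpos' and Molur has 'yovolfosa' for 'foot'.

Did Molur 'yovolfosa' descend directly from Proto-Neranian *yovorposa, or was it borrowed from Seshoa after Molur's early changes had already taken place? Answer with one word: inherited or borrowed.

If inherited, *yovorposa would pass through all of Molur's changes:
Molur: start from *yovorposa.
  rule 1 (unconditioned shift): yovorposa → yovolposa
  rule 2 (unconditioned shift): yovolposa → yovolfosa
  rule 3: no change — yovolfosa
  rule 4: no change — yovolfosa
  rule 5: no change — yovolfosa
  ⇒ Molur yovolfosa
If borrowed from Seshoa 'yovorpos' after the early changes, it would undergo only the recent ones:
  rule 3 (glide loss): no change (yovorpos)
  rule 4 (vowel merger): no change (yovorpos)
  rule 5 (pre-nasal raising): no change (yovorpos)
  ⇒ as a loan: yovorpos
Molur 'yovolfosa' matches the inherited outcome exactly, so it is an inherited cognate, not a loan.

inherited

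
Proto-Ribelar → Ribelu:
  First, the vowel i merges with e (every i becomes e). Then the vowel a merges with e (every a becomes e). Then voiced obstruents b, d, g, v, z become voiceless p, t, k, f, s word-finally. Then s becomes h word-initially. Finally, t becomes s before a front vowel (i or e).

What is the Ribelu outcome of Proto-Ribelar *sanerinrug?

Ribelu: *sanerinrug > sanerenrug > senerenrug > senerenruk > henerenruk  (by vowel merger, vowel merger, final devoicing, debuccalisation)

henerenruk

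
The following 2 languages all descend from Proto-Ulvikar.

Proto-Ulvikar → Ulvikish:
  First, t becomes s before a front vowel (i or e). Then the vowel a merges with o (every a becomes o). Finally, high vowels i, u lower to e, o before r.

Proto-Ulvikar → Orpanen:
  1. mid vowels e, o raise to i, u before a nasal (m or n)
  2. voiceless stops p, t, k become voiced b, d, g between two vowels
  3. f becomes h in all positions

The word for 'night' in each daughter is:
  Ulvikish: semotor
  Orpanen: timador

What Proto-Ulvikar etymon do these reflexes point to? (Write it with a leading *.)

Position 1: Ulvikish has s, Orpanen has t. Orpanen preserves t here (none of its changes turn any other segment into t), so the proto-segment is *t.
Position 4: Ulvikish has o, Orpanen has a. Orpanen preserves a here (none of its changes turn any other segment into a), so the proto-segment is *a.
Continuing position by position gives *temator; check it forward:
Ulvikish: *temator > semator > semotor  (by palatalisation, vowel merger)
Orpanen: start from *temator.
  rule 1 (pre-nasal raising): temator → timator
  rule 2 (intervocalic voicing): timator → timador
  rule 3: no change — timador
  ⇒ Orpanen timador
Only *temator yields all of Ulvikish semotor, Orpanen timador.

*temator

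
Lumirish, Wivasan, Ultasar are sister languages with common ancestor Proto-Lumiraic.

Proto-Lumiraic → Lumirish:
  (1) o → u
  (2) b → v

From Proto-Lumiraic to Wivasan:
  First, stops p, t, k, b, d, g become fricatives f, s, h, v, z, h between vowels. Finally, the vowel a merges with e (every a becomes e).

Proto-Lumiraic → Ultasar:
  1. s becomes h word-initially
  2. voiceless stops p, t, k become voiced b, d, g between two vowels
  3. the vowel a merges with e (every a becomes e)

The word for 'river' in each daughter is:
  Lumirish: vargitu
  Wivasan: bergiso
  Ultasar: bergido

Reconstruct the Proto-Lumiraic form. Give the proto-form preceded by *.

Position 6: Lumirish has t, Wivasan has s, Ultasar has d. Lumirish preserves t here (none of its changes turn any other segment into t), so the proto-segment is *t.
Position 2: Lumirish has a, Wivasan has e, Ultasar has e. Lumirish preserves a here (none of its changes turn any other segment into a), so the proto-segment is *a.
Continuing position by position gives *bargito; check it forward:
Lumirish: *bargito > bargitu > vargitu  (by vowel merger, unconditioned shift)
Wivasan: start from *bargito.
  rule 1 (intervocalic lenition): bargito → bargiso
  rule 2 (vowel merger): bargiso → bergiso
  ⇒ Wivasan bergiso
Ultasar: *bargito
  bargito (rule 1 does not apply)
  bargito → bargido   [intervocalic voicing]
  bargido → bergido   [vowel merger]
  giving Ultasar bergido.
No other proto-form is consistent with every reflex, so the reconstruction is *bargito.

*bargito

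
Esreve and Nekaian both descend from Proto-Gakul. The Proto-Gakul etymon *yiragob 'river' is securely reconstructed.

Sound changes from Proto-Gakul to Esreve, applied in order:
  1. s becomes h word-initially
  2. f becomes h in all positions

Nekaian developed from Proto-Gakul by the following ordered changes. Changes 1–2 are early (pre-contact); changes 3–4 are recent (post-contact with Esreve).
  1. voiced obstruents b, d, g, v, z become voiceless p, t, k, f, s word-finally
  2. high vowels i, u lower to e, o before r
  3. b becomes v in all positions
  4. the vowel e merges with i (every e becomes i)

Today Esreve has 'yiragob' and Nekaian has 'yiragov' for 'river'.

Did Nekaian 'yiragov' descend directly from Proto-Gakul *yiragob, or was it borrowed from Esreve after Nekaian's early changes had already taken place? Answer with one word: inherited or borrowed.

borrowed

If inherited, *yiragob would pass through all of Nekaian's changes:
Nekaian: *yiragob
  yiragob → yiragop   [final devoicing]
  yiragop → yeragop   [pre-rhotic lowering]
  yeragop (rule 3 does not apply)
  yeragop → yiragop   [vowel merger]
  giving Nekaian yiragop.
If borrowed from Esreve 'yiragob' after the early changes, it would undergo only the recent ones:
  rule 3 (unconditioned shift): yiragob → yiragov
  rule 4 (vowel merger): no change (yiragov)
  ⇒ as a loan: yiragov
Nekaian 'yiragov' matches the loan outcome 'yiragov', not the inherited 'yiragop' — it skipped the early Nekaian changes, so it was borrowed from Esreve.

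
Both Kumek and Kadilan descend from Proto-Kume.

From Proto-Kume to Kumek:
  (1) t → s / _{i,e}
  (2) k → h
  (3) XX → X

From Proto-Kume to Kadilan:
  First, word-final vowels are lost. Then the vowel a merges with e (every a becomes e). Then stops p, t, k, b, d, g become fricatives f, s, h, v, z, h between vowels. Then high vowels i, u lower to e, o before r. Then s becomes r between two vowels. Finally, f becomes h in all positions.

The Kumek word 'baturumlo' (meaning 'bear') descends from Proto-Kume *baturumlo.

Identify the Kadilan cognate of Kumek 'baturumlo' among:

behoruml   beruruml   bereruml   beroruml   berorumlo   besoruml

beroruml

Kadilan: *baturumlo > baturuml > beturuml > besuruml > besoruml > beroruml  (by apocope, vowel merger, intervocalic lenition, pre-rhotic lowering, rhotacism)
Only 'beroruml' matches the regular Kadilan development of *baturumlo.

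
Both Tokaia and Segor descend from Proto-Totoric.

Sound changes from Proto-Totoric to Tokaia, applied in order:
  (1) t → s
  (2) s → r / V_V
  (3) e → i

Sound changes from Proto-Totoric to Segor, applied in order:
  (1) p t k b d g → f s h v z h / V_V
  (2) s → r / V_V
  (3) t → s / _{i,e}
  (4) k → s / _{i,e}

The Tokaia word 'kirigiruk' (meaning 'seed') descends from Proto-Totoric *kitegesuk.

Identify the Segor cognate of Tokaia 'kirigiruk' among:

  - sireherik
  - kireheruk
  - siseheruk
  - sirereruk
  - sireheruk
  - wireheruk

sireheruk

Segor: *kitegesuk > kisehesuk > kireheruk > sireheruk  (by intervocalic lenition, rhotacism, palatalisation)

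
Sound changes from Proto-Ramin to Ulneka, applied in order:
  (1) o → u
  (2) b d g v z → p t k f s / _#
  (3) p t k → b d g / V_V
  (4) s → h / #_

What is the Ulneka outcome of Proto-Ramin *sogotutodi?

Ulneka: *sogotutodi
  sogotutodi → sugututudi   [vowel merger]
  sugututudi (rule 2 does not apply)
  sugututudi → sugudududi   [intervocalic voicing]
  sugudududi → hugudududi   [debuccalisation]
  giving Ulneka hugudududi.

hugudududi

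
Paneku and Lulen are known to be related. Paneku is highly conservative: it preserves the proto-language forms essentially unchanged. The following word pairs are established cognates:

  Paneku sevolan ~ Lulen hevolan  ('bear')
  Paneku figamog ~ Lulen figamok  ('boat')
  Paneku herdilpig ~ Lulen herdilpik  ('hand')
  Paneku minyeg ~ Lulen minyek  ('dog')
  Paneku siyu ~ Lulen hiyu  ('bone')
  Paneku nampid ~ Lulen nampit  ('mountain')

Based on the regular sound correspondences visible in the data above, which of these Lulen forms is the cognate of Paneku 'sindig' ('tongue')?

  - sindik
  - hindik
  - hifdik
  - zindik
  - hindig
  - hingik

hindik

siyu ~ hiyu — Paneku s corresponds to Lulen h word-initially before a front vowel.
figamog ~ figamok, herdilpig ~ herdilpik — Paneku g corresponds to Lulen k word-finally.
Applying these to Paneku 'sindig':
  sindig → hindig   (s→h word-initially before a front vowel)
  hindig → hindik   (g→k word-finally)
So the Lulen cognate is 'hindik'.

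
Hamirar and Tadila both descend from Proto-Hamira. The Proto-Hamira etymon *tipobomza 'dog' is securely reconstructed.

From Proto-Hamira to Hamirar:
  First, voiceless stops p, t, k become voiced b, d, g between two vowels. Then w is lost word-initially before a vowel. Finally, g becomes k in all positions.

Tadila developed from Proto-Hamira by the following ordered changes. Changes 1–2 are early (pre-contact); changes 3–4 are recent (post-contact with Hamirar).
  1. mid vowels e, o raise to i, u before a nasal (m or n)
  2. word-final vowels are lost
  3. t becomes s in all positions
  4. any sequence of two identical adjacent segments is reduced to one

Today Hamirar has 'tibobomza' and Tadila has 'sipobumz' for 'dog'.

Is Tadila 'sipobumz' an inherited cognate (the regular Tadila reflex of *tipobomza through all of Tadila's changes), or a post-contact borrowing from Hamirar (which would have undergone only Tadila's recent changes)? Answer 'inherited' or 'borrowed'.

If inherited, *tipobomza would pass through all of Tadila's changes:
Tadila: *tipobomza
  tipobomza → tipobumza   [pre-nasal raising]
  tipobumza → tipobumz   [apocope]
  tipobumz → sipobumz   [unconditioned shift]
  sipobumz (rule 4 does not apply)
  giving Tadila sipobumz.
If borrowed from Hamirar 'tibobomza' after the early changes, it would undergo only the recent ones:
  rule 3 (unconditioned shift): tibobomza → sibobomza
  rule 4 (degemination): no change (sibobomza)
  ⇒ as a loan: sibobomza
Tadila 'sipobumz' matches the inherited outcome exactly, so it is an inherited cognate, not a loan.

inherited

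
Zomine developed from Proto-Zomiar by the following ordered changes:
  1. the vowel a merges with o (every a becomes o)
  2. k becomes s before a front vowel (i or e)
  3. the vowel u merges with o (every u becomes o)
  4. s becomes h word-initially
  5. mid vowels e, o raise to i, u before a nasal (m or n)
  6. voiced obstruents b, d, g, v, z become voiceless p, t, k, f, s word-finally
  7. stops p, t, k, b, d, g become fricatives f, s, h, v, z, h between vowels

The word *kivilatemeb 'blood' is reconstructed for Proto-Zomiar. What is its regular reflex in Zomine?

hivilosimep

Zomine: *kivilatemeb > kivilotemeb > sivilotemeb > hivilotemeb > hivilotimeb > hivilotimep > hivilosimep  (by vowel merger, palatalisation, debuccalisation, pre-nasal raising, final devoicing, intervocalic lenition)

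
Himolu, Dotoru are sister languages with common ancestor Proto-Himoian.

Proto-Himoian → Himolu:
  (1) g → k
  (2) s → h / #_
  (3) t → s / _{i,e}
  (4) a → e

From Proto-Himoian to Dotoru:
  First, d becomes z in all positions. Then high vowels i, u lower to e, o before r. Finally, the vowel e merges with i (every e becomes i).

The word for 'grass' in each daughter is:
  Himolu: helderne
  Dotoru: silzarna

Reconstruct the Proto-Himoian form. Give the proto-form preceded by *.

*seldarna

Position 2: Himolu has e, Dotoru has i. Taking the neighbouring segments as reconstructed: Himolu e could go back to *a or *e; Dotoru i could go back to *e or *i — the one source consistent with every daughter is *e.
Position 4: Himolu has d, Dotoru has z. Himolu preserves d here (none of its changes turn any other segment into d), so the proto-segment is *d.
This points to *seldarna. Verify forward in each daughter:
Himolu: start from *seldarna.
  rule 1: no change — seldarna
  rule 2 (debuccalisation): seldarna → heldarna
  rule 3: no change — heldarna
  rule 4 (vowel merger): heldarna → helderne
  ⇒ Himolu helderne
Dotoru: *seldarna
  seldarna → selzarna   [unconditioned shift]
  selzarna (rule 2 does not apply)
  selzarna → silzarna   [vowel merger]
  giving Dotoru silzarna.
Only *seldarna yields all of Himolu helderne, Dotoru silzarna.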